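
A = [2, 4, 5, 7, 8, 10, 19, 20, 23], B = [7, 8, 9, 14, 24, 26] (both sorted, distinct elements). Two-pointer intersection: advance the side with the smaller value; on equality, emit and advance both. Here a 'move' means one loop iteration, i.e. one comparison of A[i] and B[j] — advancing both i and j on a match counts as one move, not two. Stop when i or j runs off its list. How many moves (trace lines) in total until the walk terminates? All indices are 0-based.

11 moves

[i=0,j=0] 2<7 → i++
[i=1,j=0] 4<7 → i++
[i=2,j=0] 5<7 → i++
[i=3,j=0] 7==7 emit → i++,j++
[i=4,j=1] 8==8 emit → i++,j++
[i=5,j=2] 10>9 → j++
[i=5,j=3] 10<14 → i++
[i=6,j=3] 19>14 → j++
[i=6,j=4] 19<24 → i++
[i=7,j=4] 20<24 → i++
[i=8,j=4] 23<24 → i++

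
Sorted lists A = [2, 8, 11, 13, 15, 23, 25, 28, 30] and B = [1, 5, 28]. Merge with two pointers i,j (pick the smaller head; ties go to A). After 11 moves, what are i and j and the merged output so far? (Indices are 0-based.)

i=0 j=0: A[i]=2>B[j]=1 take 1, j++
i=0 j=1: A[i]=2<=B[j]=5 take 2, i++
i=1 j=1: A[i]=8>B[j]=5 take 5, j++
i=1 j=2: A[i]=8<=B[j]=28 take 8, i++
i=2 j=2: A[i]=11<=B[j]=28 take 11, i++
i=3 j=2: A[i]=13<=B[j]=28 take 13, i++
i=4 j=2: A[i]=15<=B[j]=28 take 15, i++
i=5 j=2: A[i]=23<=B[j]=28 take 23, i++
i=6 j=2: A[i]=25<=B[j]=28 take 25, i++
i=7 j=2: A[i]=28<=B[j]=28 take 28, i++
i=8 j=2: A[i]=30>B[j]=28 take 28, j++

i=8, j=3, merged so far=[1, 2, 5, 8, 11, 13, 15, 23, 25, 28, 28]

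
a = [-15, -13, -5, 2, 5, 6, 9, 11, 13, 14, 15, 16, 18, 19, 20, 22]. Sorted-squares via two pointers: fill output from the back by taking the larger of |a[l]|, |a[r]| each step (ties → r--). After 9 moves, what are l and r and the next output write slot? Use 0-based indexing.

l=1, r=7, next write slot=6

[0,15] |-15|<=|22| out[15]=484 → r--
[0,14] |-15|<=|20| out[14]=400 → r--
[0,13] |-15|<=|19| out[13]=361 → r--
[0,12] |-15|<=|18| out[12]=324 → r--
[0,11] |-15|<=|16| out[11]=256 → r--
[0,10] |-15|<=|15| out[10]=225 → r--
[0,9] |-15|>|14| out[9]=225 → l++
[1,9] |-13|<=|14| out[8]=196 → r--
[1,8] |-13|<=|13| out[7]=169 → r--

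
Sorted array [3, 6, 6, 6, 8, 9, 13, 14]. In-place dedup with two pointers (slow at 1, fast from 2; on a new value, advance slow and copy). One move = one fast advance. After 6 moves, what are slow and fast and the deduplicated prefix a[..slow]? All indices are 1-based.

slow=1 fast=2: a[fast]=6≠a[slow]=3 write a[2]=6, slow++,fast++
slow=2 fast=3: a[fast]=6=a[slow] dup, fast++
slow=2 fast=4: a[fast]=6=a[slow] dup, fast++
slow=2 fast=5: a[fast]=8≠a[slow]=6 write a[3]=8, slow++,fast++
slow=3 fast=6: a[fast]=9≠a[slow]=8 write a[4]=9, slow++,fast++
slow=4 fast=7: a[fast]=13≠a[slow]=9 write a[5]=13, slow++,fast++

slow=5, fast=8, prefix=[3, 6, 8, 9, 13]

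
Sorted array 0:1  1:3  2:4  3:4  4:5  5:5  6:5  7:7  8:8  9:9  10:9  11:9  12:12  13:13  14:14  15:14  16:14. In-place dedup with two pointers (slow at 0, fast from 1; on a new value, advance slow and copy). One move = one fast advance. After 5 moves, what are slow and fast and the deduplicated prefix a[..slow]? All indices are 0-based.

slow=3, fast=6, prefix=[1, 3, 4, 5]

(s=0,f=1) a[fast]=3≠a[slow]=1 write a[1]=3 → slow++,fast++
(s=1,f=2) a[fast]=4≠a[slow]=3 write a[2]=4 → slow++,fast++
(s=2,f=3) a[fast]=4=a[slow] dup → fast++
(s=2,f=4) a[fast]=5≠a[slow]=4 write a[3]=5 → slow++,fast++
(s=3,f=5) a[fast]=5=a[slow] dup → fast++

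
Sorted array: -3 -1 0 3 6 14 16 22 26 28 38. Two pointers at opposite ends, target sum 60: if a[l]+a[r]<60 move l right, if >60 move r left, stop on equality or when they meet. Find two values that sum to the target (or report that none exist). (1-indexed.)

(22, 38)

l=1 r=11: -3+38=35 <60, l++
l=2 r=11: -1+38=37 <60, l++
l=3 r=11: 0+38=38 <60, l++
l=4 r=11: 3+38=41 <60, l++
l=5 r=11: 6+38=44 <60, l++
l=6 r=11: 14+38=52 <60, l++
l=7 r=11: 16+38=54 <60, l++
l=8 r=11: 22+38=60, found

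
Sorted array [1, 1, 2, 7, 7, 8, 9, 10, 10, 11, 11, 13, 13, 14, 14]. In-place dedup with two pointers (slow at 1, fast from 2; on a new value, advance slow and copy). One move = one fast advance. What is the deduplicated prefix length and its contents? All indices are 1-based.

length 9; prefix = [1, 2, 7, 8, 9, 10, 11, 13, 14]

(s=1,f=2) a[fast]=1=a[slow] dup → fast++
(s=1,f=3) a[fast]=2≠a[slow]=1 write a[2]=2 → slow++,fast++
(s=2,f=4) a[fast]=7≠a[slow]=2 write a[3]=7 → slow++,fast++
(s=3,f=5) a[fast]=7=a[slow] dup → fast++
(s=3,f=6) a[fast]=8≠a[slow]=7 write a[4]=8 → slow++,fast++
(s=4,f=7) a[fast]=9≠a[slow]=8 write a[5]=9 → slow++,fast++
(s=5,f=8) a[fast]=10≠a[slow]=9 write a[6]=10 → slow++,fast++
(s=6,f=9) a[fast]=10=a[slow] dup → fast++
(s=6,f=10) a[fast]=11≠a[slow]=10 write a[7]=11 → slow++,fast++
(s=7,f=11) a[fast]=11=a[slow] dup → fast++
(s=7,f=12) a[fast]=13≠a[slow]=11 write a[8]=13 → slow++,fast++
(s=8,f=13) a[fast]=13=a[slow] dup → fast++
(s=8,f=14) a[fast]=14≠a[slow]=13 write a[9]=14 → slow++,fast++
(s=9,f=15) a[fast]=14=a[slow] dup → fast++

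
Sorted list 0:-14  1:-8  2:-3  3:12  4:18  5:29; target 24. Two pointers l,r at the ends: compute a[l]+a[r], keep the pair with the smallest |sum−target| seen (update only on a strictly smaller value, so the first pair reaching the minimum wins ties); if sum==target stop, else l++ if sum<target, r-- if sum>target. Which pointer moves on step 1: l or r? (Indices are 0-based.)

[0,5] -14+29=15 d=9 * → l++

l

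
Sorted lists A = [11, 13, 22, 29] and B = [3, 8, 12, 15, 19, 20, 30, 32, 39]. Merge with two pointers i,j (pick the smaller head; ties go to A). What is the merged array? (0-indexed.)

[3, 8, 11, 12, 13, 15, 19, 20, 22, 29, 30, 32, 39]

[i=0,j=0] A[i]=11>B[j]=3 take 3 → j++
[i=0,j=1] A[i]=11>B[j]=8 take 8 → j++
[i=0,j=2] A[i]=11<=B[j]=12 take 11 → i++
[i=1,j=2] A[i]=13>B[j]=12 take 12 → j++
[i=1,j=3] A[i]=13<=B[j]=15 take 13 → i++
[i=2,j=3] A[i]=22>B[j]=15 take 15 → j++
[i=2,j=4] A[i]=22>B[j]=19 take 19 → j++
[i=2,j=5] A[i]=22>B[j]=20 take 20 → j++
[i=2,j=6] A[i]=22<=B[j]=30 take 22 → i++
[i=3,j=6] A[i]=29<=B[j]=30 take 29 → i++
[i=4,j=6] A done, take B[j]=30 → j++
[i=4,j=7] A done, take B[j]=32 → j++
[i=4,j=8] A done, take B[j]=39 → j++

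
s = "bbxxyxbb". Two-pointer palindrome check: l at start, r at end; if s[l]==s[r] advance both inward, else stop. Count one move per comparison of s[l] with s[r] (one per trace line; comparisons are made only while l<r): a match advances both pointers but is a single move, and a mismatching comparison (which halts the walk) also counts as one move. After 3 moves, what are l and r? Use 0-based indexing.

[0,7] 'b'=='b' → l++,r--
[1,6] 'b'=='b' → l++,r--
[2,5] 'x'=='x' → l++,r--

l=3, r=4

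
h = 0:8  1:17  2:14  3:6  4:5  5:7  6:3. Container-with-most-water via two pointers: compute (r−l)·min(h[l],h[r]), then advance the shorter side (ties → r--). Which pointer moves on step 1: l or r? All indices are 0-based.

r

l=0 r=6: min(8,3)*6=18 best=18 *, r--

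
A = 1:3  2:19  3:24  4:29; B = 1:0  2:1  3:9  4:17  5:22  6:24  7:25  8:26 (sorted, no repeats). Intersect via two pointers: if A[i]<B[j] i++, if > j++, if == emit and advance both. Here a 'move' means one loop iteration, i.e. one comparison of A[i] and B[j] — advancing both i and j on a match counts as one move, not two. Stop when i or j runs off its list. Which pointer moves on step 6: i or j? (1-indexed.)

i

i=1 j=1: 3>0, j++
i=1 j=2: 3>1, j++
i=1 j=3: 3<9, i++
i=2 j=3: 19>9, j++
i=2 j=4: 19>17, j++
i=2 j=5: 19<22, i++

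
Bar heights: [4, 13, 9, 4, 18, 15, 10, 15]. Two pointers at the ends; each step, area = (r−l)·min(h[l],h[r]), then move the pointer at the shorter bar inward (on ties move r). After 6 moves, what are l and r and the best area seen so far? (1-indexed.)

l=5, r=6, best area=78

[1,8] min(4,15)*7=28 best=28 * → l++
[2,8] min(13,15)*6=78 best=78 * → l++
[3,8] min(9,15)*5=45 best=78 → l++
[4,8] min(4,15)*4=16 best=78 → l++
[5,8] min(18,15)*3=45 best=78 → r--
[5,7] min(18,10)*2=20 best=78 → r--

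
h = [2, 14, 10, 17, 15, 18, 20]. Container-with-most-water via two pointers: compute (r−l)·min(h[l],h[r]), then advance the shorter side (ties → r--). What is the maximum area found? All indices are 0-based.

max area = 70

l=0 r=6: min(2,20)*6=12 best=12 *, l++
l=1 r=6: min(14,20)*5=70 best=70 *, l++
l=2 r=6: min(10,20)*4=40 best=70, l++
l=3 r=6: min(17,20)*3=51 best=70, l++
l=4 r=6: min(15,20)*2=30 best=70, l++
l=5 r=6: min(18,20)*1=18 best=70, l++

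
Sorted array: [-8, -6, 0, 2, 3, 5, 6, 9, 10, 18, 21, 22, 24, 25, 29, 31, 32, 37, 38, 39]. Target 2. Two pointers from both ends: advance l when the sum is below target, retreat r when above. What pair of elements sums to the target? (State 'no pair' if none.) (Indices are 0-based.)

(-8, 10)

[0,19] -8+39=31 >2 → r--
[0,18] -8+38=30 >2 → r--
[0,17] -8+37=29 >2 → r--
[0,16] -8+32=24 >2 → r--
[0,15] -8+31=23 >2 → r--
[0,14] -8+29=21 >2 → r--
[0,13] -8+25=17 >2 → r--
[0,12] -8+24=16 >2 → r--
[0,11] -8+22=14 >2 → r--
[0,10] -8+21=13 >2 → r--
[0,9] -8+18=10 >2 → r--
[0,8] -8+10=2 → found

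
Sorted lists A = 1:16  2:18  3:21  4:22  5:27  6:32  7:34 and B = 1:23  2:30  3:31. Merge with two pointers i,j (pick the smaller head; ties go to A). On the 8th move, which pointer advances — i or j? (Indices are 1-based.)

i=1 j=1: A[i]=16<=B[j]=23 take 16, i++
i=2 j=1: A[i]=18<=B[j]=23 take 18, i++
i=3 j=1: A[i]=21<=B[j]=23 take 21, i++
i=4 j=1: A[i]=22<=B[j]=23 take 22, i++
i=5 j=1: A[i]=27>B[j]=23 take 23, j++
i=5 j=2: A[i]=27<=B[j]=30 take 27, i++
i=6 j=2: A[i]=32>B[j]=30 take 30, j++
i=6 j=3: A[i]=32>B[j]=31 take 31, j++

j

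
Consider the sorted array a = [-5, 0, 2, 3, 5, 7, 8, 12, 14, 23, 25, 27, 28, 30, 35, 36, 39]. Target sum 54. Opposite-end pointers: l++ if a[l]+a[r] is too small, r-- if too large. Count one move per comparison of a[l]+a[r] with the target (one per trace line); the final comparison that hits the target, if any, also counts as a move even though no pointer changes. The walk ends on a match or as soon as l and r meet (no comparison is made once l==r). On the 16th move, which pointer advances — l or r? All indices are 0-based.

r

[0,16] -5+39=34 <54 → l++
[1,16] 0+39=39 <54 → l++
[2,16] 2+39=41 <54 → l++
[3,16] 3+39=42 <54 → l++
[4,16] 5+39=44 <54 → l++
[5,16] 7+39=46 <54 → l++
[6,16] 8+39=47 <54 → l++
[7,16] 12+39=51 <54 → l++
[8,16] 14+39=53 <54 → l++
[9,16] 23+39=62 >54 → r--
[9,15] 23+36=59 >54 → r--
[9,14] 23+35=58 >54 → r--
[9,13] 23+30=53 <54 → l++
[10,13] 25+30=55 >54 → r--
[10,12] 25+28=53 <54 → l++
[11,12] 27+28=55 >54 → r--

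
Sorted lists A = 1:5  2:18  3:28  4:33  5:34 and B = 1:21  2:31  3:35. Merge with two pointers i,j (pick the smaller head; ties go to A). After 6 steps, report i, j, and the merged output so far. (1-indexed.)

i=5, j=3, merged so far=[5, 18, 21, 28, 31, 33]

i=1 j=1: A[i]=5<=B[j]=21 take 5, i++
i=2 j=1: A[i]=18<=B[j]=21 take 18, i++
i=3 j=1: A[i]=28>B[j]=21 take 21, j++
i=3 j=2: A[i]=28<=B[j]=31 take 28, i++
i=4 j=2: A[i]=33>B[j]=31 take 31, j++
i=4 j=3: A[i]=33<=B[j]=35 take 33, i++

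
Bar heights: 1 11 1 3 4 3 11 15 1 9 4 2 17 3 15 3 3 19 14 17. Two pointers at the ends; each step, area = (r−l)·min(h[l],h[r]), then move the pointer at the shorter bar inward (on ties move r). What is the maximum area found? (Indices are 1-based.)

max area = 198

[1,20] min(1,17)*19=19 best=19 * → l++
[2,20] min(11,17)*18=198 best=198 * → l++
[3,20] min(1,17)*17=17 best=198 → l++
[4,20] min(3,17)*16=48 best=198 → l++
[5,20] min(4,17)*15=60 best=198 → l++
[6,20] min(3,17)*14=42 best=198 → l++
[7,20] min(11,17)*13=143 best=198 → l++
[8,20] min(15,17)*12=180 best=198 → l++
[9,20] min(1,17)*11=11 best=198 → l++
[10,20] min(9,17)*10=90 best=198 → l++
[11,20] min(4,17)*9=36 best=198 → l++
[12,20] min(2,17)*8=16 best=198 → l++
[13,20] min(17,17)*7=119 best=198 → r--
[13,19] min(17,14)*6=84 best=198 → r--
[13,18] min(17,19)*5=85 best=198 → l++
[14,18] min(3,19)*4=12 best=198 → l++
[15,18] min(15,19)*3=45 best=198 → l++
[16,18] min(3,19)*2=6 best=198 → l++
[17,18] min(3,19)*1=3 best=198 → l++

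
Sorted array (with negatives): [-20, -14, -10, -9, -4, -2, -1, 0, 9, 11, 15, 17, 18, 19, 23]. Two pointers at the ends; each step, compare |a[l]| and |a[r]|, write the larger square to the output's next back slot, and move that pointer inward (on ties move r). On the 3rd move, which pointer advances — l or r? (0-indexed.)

l=0 r=14: |-20|<=|23| out[14]=529, r--
l=0 r=13: |-20|>|19| out[13]=400, l++
l=1 r=13: |-14|<=|19| out[12]=361, r--

r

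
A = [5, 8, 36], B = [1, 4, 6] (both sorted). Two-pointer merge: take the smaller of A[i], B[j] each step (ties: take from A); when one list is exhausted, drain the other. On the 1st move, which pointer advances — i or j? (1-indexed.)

[i=1,j=1] A[i]=5>B[j]=1 take 1 → j++

j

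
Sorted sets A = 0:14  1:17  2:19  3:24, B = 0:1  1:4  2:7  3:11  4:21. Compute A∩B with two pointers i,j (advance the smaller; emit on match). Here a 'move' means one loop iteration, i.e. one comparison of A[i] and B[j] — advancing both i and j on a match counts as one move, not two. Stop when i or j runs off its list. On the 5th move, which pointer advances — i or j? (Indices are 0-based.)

i=0 j=0: 14>1, j++
i=0 j=1: 14>4, j++
i=0 j=2: 14>7, j++
i=0 j=3: 14>11, j++
i=0 j=4: 14<21, i++

i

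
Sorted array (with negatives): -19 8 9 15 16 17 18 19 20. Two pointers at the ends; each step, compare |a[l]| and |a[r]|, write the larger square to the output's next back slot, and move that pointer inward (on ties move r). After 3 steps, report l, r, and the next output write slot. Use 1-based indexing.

l=2, r=7, next write slot=6

[1,9] |-19|<=|20| out[9]=400 → r--
[1,8] |-19|<=|19| out[8]=361 → r--
[1,7] |-19|>|18| out[7]=361 → l++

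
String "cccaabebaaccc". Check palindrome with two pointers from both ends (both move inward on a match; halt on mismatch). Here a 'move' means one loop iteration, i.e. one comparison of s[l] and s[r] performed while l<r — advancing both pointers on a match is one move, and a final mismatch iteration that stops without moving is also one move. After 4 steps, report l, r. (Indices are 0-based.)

l=4, r=8

[0,12] 'c'=='c' → l++,r--
[1,11] 'c'=='c' → l++,r--
[2,10] 'c'=='c' → l++,r--
[3,9] 'a'=='a' → l++,r--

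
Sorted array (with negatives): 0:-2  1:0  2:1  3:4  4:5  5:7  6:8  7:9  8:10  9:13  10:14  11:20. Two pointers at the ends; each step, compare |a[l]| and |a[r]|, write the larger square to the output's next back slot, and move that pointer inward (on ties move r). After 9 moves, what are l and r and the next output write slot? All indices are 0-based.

l=0, r=2, next write slot=2

[0,11] |-2|<=|20| out[11]=400 → r--
[0,10] |-2|<=|14| out[10]=196 → r--
[0,9] |-2|<=|13| out[9]=169 → r--
[0,8] |-2|<=|10| out[8]=100 → r--
[0,7] |-2|<=|9| out[7]=81 → r--
[0,6] |-2|<=|8| out[6]=64 → r--
[0,5] |-2|<=|7| out[5]=49 → r--
[0,4] |-2|<=|5| out[4]=25 → r--
[0,3] |-2|<=|4| out[3]=16 → r--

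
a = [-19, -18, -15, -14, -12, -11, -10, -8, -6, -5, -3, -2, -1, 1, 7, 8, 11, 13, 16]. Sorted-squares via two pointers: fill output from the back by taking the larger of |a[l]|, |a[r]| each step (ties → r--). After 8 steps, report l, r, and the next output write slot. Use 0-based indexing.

[0,18] |-19|>|16| out[18]=361 → l++
[1,18] |-18|>|16| out[17]=324 → l++
[2,18] |-15|<=|16| out[16]=256 → r--
[2,17] |-15|>|13| out[15]=225 → l++
[3,17] |-14|>|13| out[14]=196 → l++
[4,17] |-12|<=|13| out[13]=169 → r--
[4,16] |-12|>|11| out[12]=144 → l++
[5,16] |-11|<=|11| out[11]=121 → r--

l=5, r=15, next write slot=10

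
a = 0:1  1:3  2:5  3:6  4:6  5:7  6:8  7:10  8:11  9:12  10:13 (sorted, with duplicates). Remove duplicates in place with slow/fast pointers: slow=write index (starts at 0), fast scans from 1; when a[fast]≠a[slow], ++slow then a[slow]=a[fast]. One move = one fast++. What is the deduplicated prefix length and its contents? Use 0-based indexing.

(s=0,f=1) a[fast]=3≠a[slow]=1 write a[1]=3 → slow++,fast++
(s=1,f=2) a[fast]=5≠a[slow]=3 write a[2]=5 → slow++,fast++
(s=2,f=3) a[fast]=6≠a[slow]=5 write a[3]=6 → slow++,fast++
(s=3,f=4) a[fast]=6=a[slow] dup → fast++
(s=3,f=5) a[fast]=7≠a[slow]=6 write a[4]=7 → slow++,fast++
(s=4,f=6) a[fast]=8≠a[slow]=7 write a[5]=8 → slow++,fast++
(s=5,f=7) a[fast]=10≠a[slow]=8 write a[6]=10 → slow++,fast++
(s=6,f=8) a[fast]=11≠a[slow]=10 write a[7]=11 → slow++,fast++
(s=7,f=9) a[fast]=12≠a[slow]=11 write a[8]=12 → slow++,fast++
(s=8,f=10) a[fast]=13≠a[slow]=12 write a[9]=13 → slow++,fast++

length 10; prefix = [1, 3, 5, 6, 7, 8, 10, 11, 12, 13]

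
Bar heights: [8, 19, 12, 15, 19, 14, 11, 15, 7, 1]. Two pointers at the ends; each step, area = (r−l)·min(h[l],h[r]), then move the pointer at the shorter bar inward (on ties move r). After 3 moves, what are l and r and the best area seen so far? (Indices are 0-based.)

l=1, r=7, best area=56

[0,9] min(8,1)*9=9 best=9 * → r--
[0,8] min(8,7)*8=56 best=56 * → r--
[0,7] min(8,15)*7=56 best=56 → l++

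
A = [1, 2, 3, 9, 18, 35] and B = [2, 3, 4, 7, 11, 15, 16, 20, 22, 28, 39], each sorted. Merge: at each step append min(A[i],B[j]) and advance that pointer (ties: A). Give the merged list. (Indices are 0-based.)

i=0 j=0: A[i]=1<=B[j]=2 take 1, i++
i=1 j=0: A[i]=2<=B[j]=2 take 2, i++
i=2 j=0: A[i]=3>B[j]=2 take 2, j++
i=2 j=1: A[i]=3<=B[j]=3 take 3, i++
i=3 j=1: A[i]=9>B[j]=3 take 3, j++
i=3 j=2: A[i]=9>B[j]=4 take 4, j++
i=3 j=3: A[i]=9>B[j]=7 take 7, j++
i=3 j=4: A[i]=9<=B[j]=11 take 9, i++
i=4 j=4: A[i]=18>B[j]=11 take 11, j++
i=4 j=5: A[i]=18>B[j]=15 take 15, j++
i=4 j=6: A[i]=18>B[j]=16 take 16, j++
i=4 j=7: A[i]=18<=B[j]=20 take 18, i++
i=5 j=7: A[i]=35>B[j]=20 take 20, j++
i=5 j=8: A[i]=35>B[j]=22 take 22, j++
i=5 j=9: A[i]=35>B[j]=28 take 28, j++
i=5 j=10: A[i]=35<=B[j]=39 take 35, i++
i=6 j=10: A done, take B[j]=39, j++

[1, 2, 2, 3, 3, 4, 7, 9, 11, 15, 16, 18, 20, 22, 28, 35, 39]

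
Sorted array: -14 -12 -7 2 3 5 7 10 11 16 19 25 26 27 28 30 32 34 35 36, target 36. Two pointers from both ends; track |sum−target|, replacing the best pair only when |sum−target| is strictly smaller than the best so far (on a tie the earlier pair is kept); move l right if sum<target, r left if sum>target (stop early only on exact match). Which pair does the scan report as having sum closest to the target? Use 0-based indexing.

l=0 r=19: -14+36=22 d=14 *, l++
l=1 r=19: -12+36=24 d=12 *, l++
l=2 r=19: -7+36=29 d=7 *, l++
l=3 r=19: 2+36=38 d=2 *, r--
l=3 r=18: 2+35=37 d=1 *, r--
l=3 r=17: 2+34=36 d=0 *, stop

pair (2, 34) with sum 36 (|Δ|=0)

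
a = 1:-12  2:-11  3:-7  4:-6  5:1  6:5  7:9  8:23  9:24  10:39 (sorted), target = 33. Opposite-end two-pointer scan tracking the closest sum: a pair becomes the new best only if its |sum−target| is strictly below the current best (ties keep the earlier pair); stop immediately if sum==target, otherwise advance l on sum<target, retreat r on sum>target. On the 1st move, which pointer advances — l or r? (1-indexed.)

[1,10] -12+39=27 d=6 * → l++

l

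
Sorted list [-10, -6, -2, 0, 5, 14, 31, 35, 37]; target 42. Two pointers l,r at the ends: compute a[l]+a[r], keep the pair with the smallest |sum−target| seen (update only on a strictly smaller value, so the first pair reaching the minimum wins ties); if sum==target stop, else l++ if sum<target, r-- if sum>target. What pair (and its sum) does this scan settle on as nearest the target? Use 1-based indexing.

[1,9] -10+37=27 d=15 * → l++
[2,9] -6+37=31 d=11 * → l++
[3,9] -2+37=35 d=7 * → l++
[4,9] 0+37=37 d=5 * → l++
[5,9] 5+37=42 d=0 * → stop

pair (5, 37) with sum 42 (|Δ|=0)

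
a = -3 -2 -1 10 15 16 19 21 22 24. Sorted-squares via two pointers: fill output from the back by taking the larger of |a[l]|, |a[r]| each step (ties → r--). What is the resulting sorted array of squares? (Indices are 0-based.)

[1, 4, 9, 100, 225, 256, 361, 441, 484, 576]

[0,9] |-3|<=|24| out[9]=576 → r--
[0,8] |-3|<=|22| out[8]=484 → r--
[0,7] |-3|<=|21| out[7]=441 → r--
[0,6] |-3|<=|19| out[6]=361 → r--
[0,5] |-3|<=|16| out[5]=256 → r--
[0,4] |-3|<=|15| out[4]=225 → r--
[0,3] |-3|<=|10| out[3]=100 → r--
[0,2] |-3|>|-1| out[2]=9 → l++
[1,2] |-2|>|-1| out[1]=4 → l++
[2,2] |-1|<=|-1| out[0]=1 → r--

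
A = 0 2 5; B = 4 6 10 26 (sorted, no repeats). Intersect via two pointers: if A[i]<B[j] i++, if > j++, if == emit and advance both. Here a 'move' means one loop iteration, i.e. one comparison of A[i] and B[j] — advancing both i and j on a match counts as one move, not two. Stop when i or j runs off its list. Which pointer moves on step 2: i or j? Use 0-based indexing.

i

[i=0,j=0] 0<4 → i++
[i=1,j=0] 2<4 → i++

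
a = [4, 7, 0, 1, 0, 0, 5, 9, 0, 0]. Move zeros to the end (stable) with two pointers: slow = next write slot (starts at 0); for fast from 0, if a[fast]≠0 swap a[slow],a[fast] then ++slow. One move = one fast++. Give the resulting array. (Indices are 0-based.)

(s=0,f=0) a[fast]=4≠0 swap→a[0]=4 → slow++,fast++
(s=1,f=1) a[fast]=7≠0 swap→a[1]=7 → slow++,fast++
(s=2,f=2) a[fast]=0 → fast++
(s=2,f=3) a[fast]=1≠0 swap→a[2]=1 → slow++,fast++
(s=3,f=4) a[fast]=0 → fast++
(s=3,f=5) a[fast]=0 → fast++
(s=3,f=6) a[fast]=5≠0 swap→a[3]=5 → slow++,fast++
(s=4,f=7) a[fast]=9≠0 swap→a[4]=9 → slow++,fast++
(s=5,f=8) a[fast]=0 → fast++
(s=5,f=9) a[fast]=0 → fast++

[4, 7, 1, 5, 9, 0, 0, 0, 0, 0]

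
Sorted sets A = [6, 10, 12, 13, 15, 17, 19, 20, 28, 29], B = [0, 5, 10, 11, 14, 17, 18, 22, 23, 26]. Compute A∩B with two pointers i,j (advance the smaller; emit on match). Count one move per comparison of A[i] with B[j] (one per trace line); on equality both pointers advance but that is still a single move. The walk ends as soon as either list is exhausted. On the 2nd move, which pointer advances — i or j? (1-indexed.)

j

i=1 j=1: 6>0, j++
i=1 j=2: 6>5, j++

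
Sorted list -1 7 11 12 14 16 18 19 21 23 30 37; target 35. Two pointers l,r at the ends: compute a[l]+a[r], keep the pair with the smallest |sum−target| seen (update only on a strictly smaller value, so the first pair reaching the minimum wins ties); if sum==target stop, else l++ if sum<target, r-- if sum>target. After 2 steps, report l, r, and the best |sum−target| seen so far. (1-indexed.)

l=2, r=11, best |Δ|=1

[1,12] -1+37=36 d=1 * → r--
[1,11] -1+30=29 d=6 → l++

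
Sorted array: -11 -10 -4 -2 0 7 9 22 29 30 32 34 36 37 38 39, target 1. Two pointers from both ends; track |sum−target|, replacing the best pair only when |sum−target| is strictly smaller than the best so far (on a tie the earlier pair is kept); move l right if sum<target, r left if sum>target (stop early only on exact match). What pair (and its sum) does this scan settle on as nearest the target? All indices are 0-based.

l=0 r=15: -11+39=28 d=27 *, r--
l=0 r=14: -11+38=27 d=26 *, r--
l=0 r=13: -11+37=26 d=25 *, r--
l=0 r=12: -11+36=25 d=24 *, r--
l=0 r=11: -11+34=23 d=22 *, r--
l=0 r=10: -11+32=21 d=20 *, r--
l=0 r=9: -11+30=19 d=18 *, r--
l=0 r=8: -11+29=18 d=17 *, r--
l=0 r=7: -11+22=11 d=10 *, r--
l=0 r=6: -11+9=-2 d=3 *, l++
l=1 r=6: -10+9=-1 d=2 *, l++
l=2 r=6: -4+9=5 d=4, r--
l=2 r=5: -4+7=3 d=2, r--
l=2 r=4: -4+0=-4 d=5, l++
l=3 r=4: -2+0=-2 d=3, l++

pair (-10, 9) with sum -1 (|Δ|=2)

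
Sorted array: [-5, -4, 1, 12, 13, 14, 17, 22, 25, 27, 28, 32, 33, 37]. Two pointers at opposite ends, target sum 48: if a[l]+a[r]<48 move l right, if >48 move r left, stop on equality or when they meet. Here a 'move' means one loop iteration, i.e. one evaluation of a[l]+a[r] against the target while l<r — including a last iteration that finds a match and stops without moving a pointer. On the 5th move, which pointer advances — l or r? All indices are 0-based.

l

l=0 r=13: -5+37=32 <48, l++
l=1 r=13: -4+37=33 <48, l++
l=2 r=13: 1+37=38 <48, l++
l=3 r=13: 12+37=49 >48, r--
l=3 r=12: 12+33=45 <48, l++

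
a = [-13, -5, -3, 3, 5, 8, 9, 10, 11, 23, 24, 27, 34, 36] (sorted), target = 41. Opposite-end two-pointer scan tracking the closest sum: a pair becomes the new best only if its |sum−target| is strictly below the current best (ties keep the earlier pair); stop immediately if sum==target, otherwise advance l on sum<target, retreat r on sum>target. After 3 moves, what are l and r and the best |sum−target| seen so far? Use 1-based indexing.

l=1 r=14: -13+36=23 d=18 *, l++
l=2 r=14: -5+36=31 d=10 *, l++
l=3 r=14: -3+36=33 d=8 *, l++

l=4, r=14, best |Δ|=8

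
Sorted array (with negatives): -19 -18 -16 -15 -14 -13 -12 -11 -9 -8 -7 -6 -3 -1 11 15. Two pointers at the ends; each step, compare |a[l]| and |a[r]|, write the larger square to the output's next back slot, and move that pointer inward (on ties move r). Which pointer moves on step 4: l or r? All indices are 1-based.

r

[1,16] |-19|>|15| out[16]=361 → l++
[2,16] |-18|>|15| out[15]=324 → l++
[3,16] |-16|>|15| out[14]=256 → l++
[4,16] |-15|<=|15| out[13]=225 → r--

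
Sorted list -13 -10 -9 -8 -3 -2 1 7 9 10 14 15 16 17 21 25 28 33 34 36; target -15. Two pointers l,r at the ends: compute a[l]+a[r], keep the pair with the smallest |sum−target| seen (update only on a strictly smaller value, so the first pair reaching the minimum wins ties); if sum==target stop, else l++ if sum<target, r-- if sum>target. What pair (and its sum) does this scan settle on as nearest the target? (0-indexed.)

pair (-13, -2) with sum -15 (|Δ|=0)

[0,19] -13+36=23 d=38 * → r--
[0,18] -13+34=21 d=36 * → r--
[0,17] -13+33=20 d=35 * → r--
[0,16] -13+28=15 d=30 * → r--
[0,15] -13+25=12 d=27 * → r--
[0,14] -13+21=8 d=23 * → r--
[0,13] -13+17=4 d=19 * → r--
[0,12] -13+16=3 d=18 * → r--
[0,11] -13+15=2 d=17 * → r--
[0,10] -13+14=1 d=16 * → r--
[0,9] -13+10=-3 d=12 * → r--
[0,8] -13+9=-4 d=11 * → r--
[0,7] -13+7=-6 d=9 * → r--
[0,6] -13+1=-12 d=3 * → r--
[0,5] -13+-2=-15 d=0 * → stop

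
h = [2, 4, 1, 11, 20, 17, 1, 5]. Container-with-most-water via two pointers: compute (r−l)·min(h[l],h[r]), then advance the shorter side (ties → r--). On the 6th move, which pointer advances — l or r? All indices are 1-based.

l=1 r=8: min(2,5)*7=14 best=14 *, l++
l=2 r=8: min(4,5)*6=24 best=24 *, l++
l=3 r=8: min(1,5)*5=5 best=24, l++
l=4 r=8: min(11,5)*4=20 best=24, r--
l=4 r=7: min(11,1)*3=3 best=24, r--
l=4 r=6: min(11,17)*2=22 best=24, l++

l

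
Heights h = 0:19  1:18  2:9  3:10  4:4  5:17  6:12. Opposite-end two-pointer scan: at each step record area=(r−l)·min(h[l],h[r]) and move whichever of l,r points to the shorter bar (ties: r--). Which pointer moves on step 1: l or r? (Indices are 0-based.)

r

l=0 r=6: min(19,12)*6=72 best=72 *, r--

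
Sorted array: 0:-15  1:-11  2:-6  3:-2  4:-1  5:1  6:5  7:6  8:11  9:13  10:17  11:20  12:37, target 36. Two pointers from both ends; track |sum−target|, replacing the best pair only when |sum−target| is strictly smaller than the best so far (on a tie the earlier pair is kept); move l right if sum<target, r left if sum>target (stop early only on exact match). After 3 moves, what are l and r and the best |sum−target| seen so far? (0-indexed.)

l=3, r=12, best |Δ|=5

[0,12] -15+37=22 d=14 * → l++
[1,12] -11+37=26 d=10 * → l++
[2,12] -6+37=31 d=5 * → l++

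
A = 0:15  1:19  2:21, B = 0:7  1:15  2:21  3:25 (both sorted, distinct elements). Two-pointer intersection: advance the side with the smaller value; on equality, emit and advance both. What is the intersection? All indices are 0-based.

intersection = [15, 21]

[i=0,j=0] 15>7 → j++
[i=0,j=1] 15==15 emit → i++,j++
[i=1,j=2] 19<21 → i++
[i=2,j=2] 21==21 emit → i++,j++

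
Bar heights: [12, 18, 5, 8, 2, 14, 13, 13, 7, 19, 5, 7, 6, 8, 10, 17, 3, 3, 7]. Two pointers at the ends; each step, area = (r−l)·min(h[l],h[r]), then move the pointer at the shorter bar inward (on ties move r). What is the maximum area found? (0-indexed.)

max area = 238

l=0 r=18: min(12,7)*18=126 best=126 *, r--
l=0 r=17: min(12,3)*17=51 best=126, r--
l=0 r=16: min(12,3)*16=48 best=126, r--
l=0 r=15: min(12,17)*15=180 best=180 *, l++
l=1 r=15: min(18,17)*14=238 best=238 *, r--
l=1 r=14: min(18,10)*13=130 best=238, r--
l=1 r=13: min(18,8)*12=96 best=238, r--
l=1 r=12: min(18,6)*11=66 best=238, r--
l=1 r=11: min(18,7)*10=70 best=238, r--
l=1 r=10: min(18,5)*9=45 best=238, r--
l=1 r=9: min(18,19)*8=144 best=238, l++
l=2 r=9: min(5,19)*7=35 best=238, l++
l=3 r=9: min(8,19)*6=48 best=238, l++
l=4 r=9: min(2,19)*5=10 best=238, l++
l=5 r=9: min(14,19)*4=56 best=238, l++
l=6 r=9: min(13,19)*3=39 best=238, l++
l=7 r=9: min(13,19)*2=26 best=238, l++
l=8 r=9: min(7,19)*1=7 best=238, l++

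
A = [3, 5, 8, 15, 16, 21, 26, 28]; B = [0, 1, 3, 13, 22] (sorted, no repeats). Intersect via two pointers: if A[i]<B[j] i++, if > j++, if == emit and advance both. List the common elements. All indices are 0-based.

[i=0,j=0] 3>0 → j++
[i=0,j=1] 3>1 → j++
[i=0,j=2] 3==3 emit → i++,j++
[i=1,j=3] 5<13 → i++
[i=2,j=3] 8<13 → i++
[i=3,j=3] 15>13 → j++
[i=3,j=4] 15<22 → i++
[i=4,j=4] 16<22 → i++
[i=5,j=4] 21<22 → i++
[i=6,j=4] 26>22 → j++

intersection = [3]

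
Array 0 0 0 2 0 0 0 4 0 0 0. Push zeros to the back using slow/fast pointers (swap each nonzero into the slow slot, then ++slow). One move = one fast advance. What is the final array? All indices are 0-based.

[2, 4, 0, 0, 0, 0, 0, 0, 0, 0, 0]

slow=0 fast=0: a[fast]=0, fast++
slow=0 fast=1: a[fast]=0, fast++
slow=0 fast=2: a[fast]=0, fast++
slow=0 fast=3: a[fast]=2≠0 swap→a[0]=2, slow++,fast++
slow=1 fast=4: a[fast]=0, fast++
slow=1 fast=5: a[fast]=0, fast++
slow=1 fast=6: a[fast]=0, fast++
slow=1 fast=7: a[fast]=4≠0 swap→a[1]=4, slow++,fast++
slow=2 fast=8: a[fast]=0, fast++
slow=2 fast=9: a[fast]=0, fast++
slow=2 fast=10: a[fast]=0, fast++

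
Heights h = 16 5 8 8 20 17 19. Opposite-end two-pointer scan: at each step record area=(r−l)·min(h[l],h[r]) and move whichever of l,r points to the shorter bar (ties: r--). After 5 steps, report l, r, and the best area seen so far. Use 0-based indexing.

l=4, r=5, best area=96

[0,6] min(16,19)*6=96 best=96 * → l++
[1,6] min(5,19)*5=25 best=96 → l++
[2,6] min(8,19)*4=32 best=96 → l++
[3,6] min(8,19)*3=24 best=96 → l++
[4,6] min(20,19)*2=38 best=96 → r--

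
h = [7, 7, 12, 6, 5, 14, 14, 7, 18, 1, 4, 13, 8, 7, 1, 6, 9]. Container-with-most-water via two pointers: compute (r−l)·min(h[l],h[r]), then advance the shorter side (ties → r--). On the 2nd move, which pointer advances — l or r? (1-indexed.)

l=1 r=17: min(7,9)*16=112 best=112 *, l++
l=2 r=17: min(7,9)*15=105 best=112, l++

l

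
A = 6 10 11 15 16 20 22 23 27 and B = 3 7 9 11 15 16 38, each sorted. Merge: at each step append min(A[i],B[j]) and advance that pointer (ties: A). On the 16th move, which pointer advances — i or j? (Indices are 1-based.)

[i=1,j=1] A[i]=6>B[j]=3 take 3 → j++
[i=1,j=2] A[i]=6<=B[j]=7 take 6 → i++
[i=2,j=2] A[i]=10>B[j]=7 take 7 → j++
[i=2,j=3] A[i]=10>B[j]=9 take 9 → j++
[i=2,j=4] A[i]=10<=B[j]=11 take 10 → i++
[i=3,j=4] A[i]=11<=B[j]=11 take 11 → i++
[i=4,j=4] A[i]=15>B[j]=11 take 11 → j++
[i=4,j=5] A[i]=15<=B[j]=15 take 15 → i++
[i=5,j=5] A[i]=16>B[j]=15 take 15 → j++
[i=5,j=6] A[i]=16<=B[j]=16 take 16 → i++
[i=6,j=6] A[i]=20>B[j]=16 take 16 → j++
[i=6,j=7] A[i]=20<=B[j]=38 take 20 → i++
[i=7,j=7] A[i]=22<=B[j]=38 take 22 → i++
[i=8,j=7] A[i]=23<=B[j]=38 take 23 → i++
[i=9,j=7] A[i]=27<=B[j]=38 take 27 → i++
[i=10,j=7] A done, take B[j]=38 → j++

j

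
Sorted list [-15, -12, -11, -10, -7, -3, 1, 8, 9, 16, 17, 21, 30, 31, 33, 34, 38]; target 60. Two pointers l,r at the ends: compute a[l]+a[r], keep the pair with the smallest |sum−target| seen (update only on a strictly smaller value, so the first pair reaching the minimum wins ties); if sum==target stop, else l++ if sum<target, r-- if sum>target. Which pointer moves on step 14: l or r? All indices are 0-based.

r

[0,16] -15+38=23 d=37 * → l++
[1,16] -12+38=26 d=34 * → l++
[2,16] -11+38=27 d=33 * → l++
[3,16] -10+38=28 d=32 * → l++
[4,16] -7+38=31 d=29 * → l++
[5,16] -3+38=35 d=25 * → l++
[6,16] 1+38=39 d=21 * → l++
[7,16] 8+38=46 d=14 * → l++
[8,16] 9+38=47 d=13 * → l++
[9,16] 16+38=54 d=6 * → l++
[10,16] 17+38=55 d=5 * → l++
[11,16] 21+38=59 d=1 * → l++
[12,16] 30+38=68 d=8 → r--
[12,15] 30+34=64 d=4 → r--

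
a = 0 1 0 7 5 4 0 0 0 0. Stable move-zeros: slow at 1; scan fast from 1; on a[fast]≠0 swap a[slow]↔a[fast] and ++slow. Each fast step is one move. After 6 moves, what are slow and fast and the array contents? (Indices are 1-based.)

slow=5, fast=7, a=[1, 7, 5, 4, 0, 0, 0, 0, 0, 0]

(s=1,f=1) a[fast]=0 → fast++
(s=1,f=2) a[fast]=1≠0 swap→a[1]=1 → slow++,fast++
(s=2,f=3) a[fast]=0 → fast++
(s=2,f=4) a[fast]=7≠0 swap→a[2]=7 → slow++,fast++
(s=3,f=5) a[fast]=5≠0 swap→a[3]=5 → slow++,fast++
(s=4,f=6) a[fast]=4≠0 swap→a[4]=4 → slow++,fast++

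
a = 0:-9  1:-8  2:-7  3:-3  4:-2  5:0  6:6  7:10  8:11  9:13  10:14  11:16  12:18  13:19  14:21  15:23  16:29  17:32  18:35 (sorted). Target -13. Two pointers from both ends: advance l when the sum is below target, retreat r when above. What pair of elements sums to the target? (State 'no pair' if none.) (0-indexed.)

[0,18] -9+35=26 >-13 → r--
[0,17] -9+32=23 >-13 → r--
[0,16] -9+29=20 >-13 → r--
[0,15] -9+23=14 >-13 → r--
[0,14] -9+21=12 >-13 → r--
[0,13] -9+19=10 >-13 → r--
[0,12] -9+18=9 >-13 → r--
[0,11] -9+16=7 >-13 → r--
[0,10] -9+14=5 >-13 → r--
[0,9] -9+13=4 >-13 → r--
[0,8] -9+11=2 >-13 → r--
[0,7] -9+10=1 >-13 → r--
[0,6] -9+6=-3 >-13 → r--
[0,5] -9+0=-9 >-13 → r--
[0,4] -9+-2=-11 >-13 → r--
[0,3] -9+-3=-12 >-13 → r--
[0,2] -9+-7=-16 <-13 → l++
[1,2] -8+-7=-15 <-13 → l++

no pair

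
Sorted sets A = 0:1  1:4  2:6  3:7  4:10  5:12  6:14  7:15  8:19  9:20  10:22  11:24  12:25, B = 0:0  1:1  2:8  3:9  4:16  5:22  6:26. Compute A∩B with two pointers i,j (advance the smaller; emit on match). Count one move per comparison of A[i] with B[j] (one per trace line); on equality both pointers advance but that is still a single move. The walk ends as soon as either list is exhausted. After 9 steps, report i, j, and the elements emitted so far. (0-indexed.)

[i=0,j=0] 1>0 → j++
[i=0,j=1] 1==1 emit → i++,j++
[i=1,j=2] 4<8 → i++
[i=2,j=2] 6<8 → i++
[i=3,j=2] 7<8 → i++
[i=4,j=2] 10>8 → j++
[i=4,j=3] 10>9 → j++
[i=4,j=4] 10<16 → i++
[i=5,j=4] 12<16 → i++

i=6, j=4, emitted=[1]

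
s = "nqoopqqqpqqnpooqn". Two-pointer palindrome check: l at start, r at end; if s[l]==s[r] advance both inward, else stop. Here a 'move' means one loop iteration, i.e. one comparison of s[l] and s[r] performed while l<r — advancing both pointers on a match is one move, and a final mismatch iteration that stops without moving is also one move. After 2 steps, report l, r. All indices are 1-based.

l=1 r=17: 'n'=='n', l++,r--
l=2 r=16: 'q'=='q', l++,r--

l=3, r=15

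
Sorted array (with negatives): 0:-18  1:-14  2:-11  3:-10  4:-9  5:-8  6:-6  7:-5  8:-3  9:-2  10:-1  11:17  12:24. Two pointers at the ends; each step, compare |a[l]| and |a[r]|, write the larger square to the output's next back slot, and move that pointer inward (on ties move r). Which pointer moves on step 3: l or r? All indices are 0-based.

r

[0,12] |-18|<=|24| out[12]=576 → r--
[0,11] |-18|>|17| out[11]=324 → l++
[1,11] |-14|<=|17| out[10]=289 → r--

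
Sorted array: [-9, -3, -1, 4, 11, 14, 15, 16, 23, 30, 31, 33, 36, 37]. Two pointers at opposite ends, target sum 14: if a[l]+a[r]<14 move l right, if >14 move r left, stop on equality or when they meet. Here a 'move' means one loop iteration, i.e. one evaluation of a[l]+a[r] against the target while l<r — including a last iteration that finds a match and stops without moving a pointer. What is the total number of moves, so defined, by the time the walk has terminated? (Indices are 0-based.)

6 moves

[0,13] -9+37=28 >14 → r--
[0,12] -9+36=27 >14 → r--
[0,11] -9+33=24 >14 → r--
[0,10] -9+31=22 >14 → r--
[0,9] -9+30=21 >14 → r--
[0,8] -9+23=14 → found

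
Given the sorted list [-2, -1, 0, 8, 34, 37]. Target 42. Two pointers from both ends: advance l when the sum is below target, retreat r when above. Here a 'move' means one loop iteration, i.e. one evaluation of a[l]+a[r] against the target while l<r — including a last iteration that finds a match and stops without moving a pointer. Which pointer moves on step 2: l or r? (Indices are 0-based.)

[0,5] -2+37=35 <42 → l++
[1,5] -1+37=36 <42 → l++

l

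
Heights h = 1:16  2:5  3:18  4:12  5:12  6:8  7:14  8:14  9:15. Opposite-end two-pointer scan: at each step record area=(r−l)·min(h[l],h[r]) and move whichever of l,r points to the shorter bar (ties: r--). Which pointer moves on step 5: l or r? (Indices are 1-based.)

[1,9] min(16,15)*8=120 best=120 * → r--
[1,8] min(16,14)*7=98 best=120 → r--
[1,7] min(16,14)*6=84 best=120 → r--
[1,6] min(16,8)*5=40 best=120 → r--
[1,5] min(16,12)*4=48 best=120 → r--

r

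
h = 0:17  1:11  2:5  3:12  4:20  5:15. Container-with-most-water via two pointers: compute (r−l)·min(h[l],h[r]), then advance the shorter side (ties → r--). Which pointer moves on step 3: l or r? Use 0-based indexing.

l=0 r=5: min(17,15)*5=75 best=75 *, r--
l=0 r=4: min(17,20)*4=68 best=75, l++
l=1 r=4: min(11,20)*3=33 best=75, l++

l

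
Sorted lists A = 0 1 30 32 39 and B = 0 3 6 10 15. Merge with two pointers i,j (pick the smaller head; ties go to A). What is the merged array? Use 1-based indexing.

[0, 0, 1, 3, 6, 10, 15, 30, 32, 39]

[i=1,j=1] A[i]=0<=B[j]=0 take 0 → i++
[i=2,j=1] A[i]=1>B[j]=0 take 0 → j++
[i=2,j=2] A[i]=1<=B[j]=3 take 1 → i++
[i=3,j=2] A[i]=30>B[j]=3 take 3 → j++
[i=3,j=3] A[i]=30>B[j]=6 take 6 → j++
[i=3,j=4] A[i]=30>B[j]=10 take 10 → j++
[i=3,j=5] A[i]=30>B[j]=15 take 15 → j++
[i=3,j=6] B done, take A[i]=30 → i++
[i=4,j=6] B done, take A[i]=32 → i++
[i=5,j=6] B done, take A[i]=39 → i++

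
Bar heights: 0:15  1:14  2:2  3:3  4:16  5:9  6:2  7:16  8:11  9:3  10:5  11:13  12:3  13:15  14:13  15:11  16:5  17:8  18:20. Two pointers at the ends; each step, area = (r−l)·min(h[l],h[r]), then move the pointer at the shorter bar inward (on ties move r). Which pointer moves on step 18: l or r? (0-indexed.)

l

l=0 r=18: min(15,20)*18=270 best=270 *, l++
l=1 r=18: min(14,20)*17=238 best=270, l++
l=2 r=18: min(2,20)*16=32 best=270, l++
l=3 r=18: min(3,20)*15=45 best=270, l++
l=4 r=18: min(16,20)*14=224 best=270, l++
l=5 r=18: min(9,20)*13=117 best=270, l++
l=6 r=18: min(2,20)*12=24 best=270, l++
l=7 r=18: min(16,20)*11=176 best=270, l++
l=8 r=18: min(11,20)*10=110 best=270, l++
l=9 r=18: min(3,20)*9=27 best=270, l++
l=10 r=18: min(5,20)*8=40 best=270, l++
l=11 r=18: min(13,20)*7=91 best=270, l++
l=12 r=18: min(3,20)*6=18 best=270, l++
l=13 r=18: min(15,20)*5=75 best=270, l++
l=14 r=18: min(13,20)*4=52 best=270, l++
l=15 r=18: min(11,20)*3=33 best=270, l++
l=16 r=18: min(5,20)*2=10 best=270, l++
l=17 r=18: min(8,20)*1=8 best=270, l++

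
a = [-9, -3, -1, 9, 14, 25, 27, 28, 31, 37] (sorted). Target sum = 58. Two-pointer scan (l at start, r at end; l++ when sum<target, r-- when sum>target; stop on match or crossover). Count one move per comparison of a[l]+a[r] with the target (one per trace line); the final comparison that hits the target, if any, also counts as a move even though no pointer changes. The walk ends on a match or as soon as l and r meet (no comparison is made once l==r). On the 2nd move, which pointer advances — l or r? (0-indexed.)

l

l=0 r=9: -9+37=28 <58, l++
l=1 r=9: -3+37=34 <58, l++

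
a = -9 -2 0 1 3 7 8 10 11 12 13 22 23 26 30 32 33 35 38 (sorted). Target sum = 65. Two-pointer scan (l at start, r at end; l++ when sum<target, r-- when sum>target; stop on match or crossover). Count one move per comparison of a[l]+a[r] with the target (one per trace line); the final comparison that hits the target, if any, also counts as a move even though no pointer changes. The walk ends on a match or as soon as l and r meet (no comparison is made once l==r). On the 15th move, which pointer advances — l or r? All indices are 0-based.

r

[0,18] -9+38=29 <65 → l++
[1,18] -2+38=36 <65 → l++
[2,18] 0+38=38 <65 → l++
[3,18] 1+38=39 <65 → l++
[4,18] 3+38=41 <65 → l++
[5,18] 7+38=45 <65 → l++
[6,18] 8+38=46 <65 → l++
[7,18] 10+38=48 <65 → l++
[8,18] 11+38=49 <65 → l++
[9,18] 12+38=50 <65 → l++
[10,18] 13+38=51 <65 → l++
[11,18] 22+38=60 <65 → l++
[12,18] 23+38=61 <65 → l++
[13,18] 26+38=64 <65 → l++
[14,18] 30+38=68 >65 → r--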